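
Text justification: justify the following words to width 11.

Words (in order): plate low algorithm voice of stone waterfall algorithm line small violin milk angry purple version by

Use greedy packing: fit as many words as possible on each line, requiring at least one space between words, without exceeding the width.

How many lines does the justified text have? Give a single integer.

Line 1: ['plate', 'low'] (min_width=9, slack=2)
Line 2: ['algorithm'] (min_width=9, slack=2)
Line 3: ['voice', 'of'] (min_width=8, slack=3)
Line 4: ['stone'] (min_width=5, slack=6)
Line 5: ['waterfall'] (min_width=9, slack=2)
Line 6: ['algorithm'] (min_width=9, slack=2)
Line 7: ['line', 'small'] (min_width=10, slack=1)
Line 8: ['violin', 'milk'] (min_width=11, slack=0)
Line 9: ['angry'] (min_width=5, slack=6)
Line 10: ['purple'] (min_width=6, slack=5)
Line 11: ['version', 'by'] (min_width=10, slack=1)
Total lines: 11

Answer: 11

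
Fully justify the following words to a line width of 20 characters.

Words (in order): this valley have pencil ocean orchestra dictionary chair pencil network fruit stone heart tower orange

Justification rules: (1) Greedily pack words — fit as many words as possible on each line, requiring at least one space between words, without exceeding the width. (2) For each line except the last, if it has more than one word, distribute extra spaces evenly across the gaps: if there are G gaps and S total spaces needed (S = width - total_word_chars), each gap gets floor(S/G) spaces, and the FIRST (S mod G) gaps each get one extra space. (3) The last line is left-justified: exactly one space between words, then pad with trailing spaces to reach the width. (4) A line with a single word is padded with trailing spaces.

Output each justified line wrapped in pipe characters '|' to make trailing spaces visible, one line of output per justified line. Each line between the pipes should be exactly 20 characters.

Answer: |this   valley   have|
|pencil         ocean|
|orchestra dictionary|
|chair pencil network|
|fruit   stone  heart|
|tower orange        |

Derivation:
Line 1: ['this', 'valley', 'have'] (min_width=16, slack=4)
Line 2: ['pencil', 'ocean'] (min_width=12, slack=8)
Line 3: ['orchestra', 'dictionary'] (min_width=20, slack=0)
Line 4: ['chair', 'pencil', 'network'] (min_width=20, slack=0)
Line 5: ['fruit', 'stone', 'heart'] (min_width=17, slack=3)
Line 6: ['tower', 'orange'] (min_width=12, slack=8)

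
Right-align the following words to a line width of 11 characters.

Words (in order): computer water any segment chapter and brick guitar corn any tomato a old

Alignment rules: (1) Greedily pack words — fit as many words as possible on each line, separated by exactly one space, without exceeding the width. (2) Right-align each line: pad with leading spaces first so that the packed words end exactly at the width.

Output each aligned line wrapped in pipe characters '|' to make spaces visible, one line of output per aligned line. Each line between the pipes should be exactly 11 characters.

Line 1: ['computer'] (min_width=8, slack=3)
Line 2: ['water', 'any'] (min_width=9, slack=2)
Line 3: ['segment'] (min_width=7, slack=4)
Line 4: ['chapter', 'and'] (min_width=11, slack=0)
Line 5: ['brick'] (min_width=5, slack=6)
Line 6: ['guitar', 'corn'] (min_width=11, slack=0)
Line 7: ['any', 'tomato'] (min_width=10, slack=1)
Line 8: ['a', 'old'] (min_width=5, slack=6)

Answer: |   computer|
|  water any|
|    segment|
|chapter and|
|      brick|
|guitar corn|
| any tomato|
|      a old|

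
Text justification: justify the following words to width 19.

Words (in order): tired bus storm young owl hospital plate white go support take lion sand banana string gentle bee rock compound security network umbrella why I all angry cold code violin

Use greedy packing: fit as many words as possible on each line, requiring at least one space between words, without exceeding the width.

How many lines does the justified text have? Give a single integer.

Line 1: ['tired', 'bus', 'storm'] (min_width=15, slack=4)
Line 2: ['young', 'owl', 'hospital'] (min_width=18, slack=1)
Line 3: ['plate', 'white', 'go'] (min_width=14, slack=5)
Line 4: ['support', 'take', 'lion'] (min_width=17, slack=2)
Line 5: ['sand', 'banana', 'string'] (min_width=18, slack=1)
Line 6: ['gentle', 'bee', 'rock'] (min_width=15, slack=4)
Line 7: ['compound', 'security'] (min_width=17, slack=2)
Line 8: ['network', 'umbrella'] (min_width=16, slack=3)
Line 9: ['why', 'I', 'all', 'angry'] (min_width=15, slack=4)
Line 10: ['cold', 'code', 'violin'] (min_width=16, slack=3)
Total lines: 10

Answer: 10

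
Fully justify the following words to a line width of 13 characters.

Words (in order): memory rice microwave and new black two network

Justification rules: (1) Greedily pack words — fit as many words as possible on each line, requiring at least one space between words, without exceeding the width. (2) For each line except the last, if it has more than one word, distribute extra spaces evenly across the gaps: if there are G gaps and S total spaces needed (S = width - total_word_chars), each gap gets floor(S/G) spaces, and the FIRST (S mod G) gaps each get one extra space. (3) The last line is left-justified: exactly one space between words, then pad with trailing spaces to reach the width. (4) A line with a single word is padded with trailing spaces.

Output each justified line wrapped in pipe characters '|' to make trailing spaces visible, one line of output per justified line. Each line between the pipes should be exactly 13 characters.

Line 1: ['memory', 'rice'] (min_width=11, slack=2)
Line 2: ['microwave', 'and'] (min_width=13, slack=0)
Line 3: ['new', 'black', 'two'] (min_width=13, slack=0)
Line 4: ['network'] (min_width=7, slack=6)

Answer: |memory   rice|
|microwave and|
|new black two|
|network      |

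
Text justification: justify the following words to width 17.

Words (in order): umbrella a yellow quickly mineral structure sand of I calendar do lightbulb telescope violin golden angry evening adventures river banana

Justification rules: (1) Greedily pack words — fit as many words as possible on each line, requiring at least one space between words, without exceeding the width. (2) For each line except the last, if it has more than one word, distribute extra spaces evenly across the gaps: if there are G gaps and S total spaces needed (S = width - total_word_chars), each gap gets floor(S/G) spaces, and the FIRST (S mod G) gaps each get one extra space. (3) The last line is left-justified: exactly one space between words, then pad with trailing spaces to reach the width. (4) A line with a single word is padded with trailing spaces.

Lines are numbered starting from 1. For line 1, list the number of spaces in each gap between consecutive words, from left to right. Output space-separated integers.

Answer: 1 1

Derivation:
Line 1: ['umbrella', 'a', 'yellow'] (min_width=17, slack=0)
Line 2: ['quickly', 'mineral'] (min_width=15, slack=2)
Line 3: ['structure', 'sand', 'of'] (min_width=17, slack=0)
Line 4: ['I', 'calendar', 'do'] (min_width=13, slack=4)
Line 5: ['lightbulb'] (min_width=9, slack=8)
Line 6: ['telescope', 'violin'] (min_width=16, slack=1)
Line 7: ['golden', 'angry'] (min_width=12, slack=5)
Line 8: ['evening'] (min_width=7, slack=10)
Line 9: ['adventures', 'river'] (min_width=16, slack=1)
Line 10: ['banana'] (min_width=6, slack=11)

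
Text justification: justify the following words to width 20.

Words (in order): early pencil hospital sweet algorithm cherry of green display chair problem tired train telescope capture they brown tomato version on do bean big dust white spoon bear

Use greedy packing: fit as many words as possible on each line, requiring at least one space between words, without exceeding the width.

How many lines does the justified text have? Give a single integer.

Line 1: ['early', 'pencil'] (min_width=12, slack=8)
Line 2: ['hospital', 'sweet'] (min_width=14, slack=6)
Line 3: ['algorithm', 'cherry', 'of'] (min_width=19, slack=1)
Line 4: ['green', 'display', 'chair'] (min_width=19, slack=1)
Line 5: ['problem', 'tired', 'train'] (min_width=19, slack=1)
Line 6: ['telescope', 'capture'] (min_width=17, slack=3)
Line 7: ['they', 'brown', 'tomato'] (min_width=17, slack=3)
Line 8: ['version', 'on', 'do', 'bean'] (min_width=18, slack=2)
Line 9: ['big', 'dust', 'white', 'spoon'] (min_width=20, slack=0)
Line 10: ['bear'] (min_width=4, slack=16)
Total lines: 10

Answer: 10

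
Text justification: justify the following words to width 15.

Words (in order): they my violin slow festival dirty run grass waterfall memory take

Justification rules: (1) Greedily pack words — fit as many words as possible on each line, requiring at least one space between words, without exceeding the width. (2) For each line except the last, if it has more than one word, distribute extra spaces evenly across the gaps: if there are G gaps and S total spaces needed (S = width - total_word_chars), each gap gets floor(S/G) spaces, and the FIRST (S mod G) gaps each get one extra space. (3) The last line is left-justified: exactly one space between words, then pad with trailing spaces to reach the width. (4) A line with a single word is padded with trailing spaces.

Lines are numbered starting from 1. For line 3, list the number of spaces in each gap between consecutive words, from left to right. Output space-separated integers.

Answer: 1 1

Derivation:
Line 1: ['they', 'my', 'violin'] (min_width=14, slack=1)
Line 2: ['slow', 'festival'] (min_width=13, slack=2)
Line 3: ['dirty', 'run', 'grass'] (min_width=15, slack=0)
Line 4: ['waterfall'] (min_width=9, slack=6)
Line 5: ['memory', 'take'] (min_width=11, slack=4)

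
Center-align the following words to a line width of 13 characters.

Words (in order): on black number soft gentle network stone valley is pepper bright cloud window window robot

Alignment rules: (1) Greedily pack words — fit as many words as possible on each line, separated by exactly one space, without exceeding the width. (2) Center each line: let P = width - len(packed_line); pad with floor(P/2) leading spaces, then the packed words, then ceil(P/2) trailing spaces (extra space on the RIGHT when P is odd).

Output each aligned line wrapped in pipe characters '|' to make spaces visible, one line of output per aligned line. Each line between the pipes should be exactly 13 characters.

Line 1: ['on', 'black'] (min_width=8, slack=5)
Line 2: ['number', 'soft'] (min_width=11, slack=2)
Line 3: ['gentle'] (min_width=6, slack=7)
Line 4: ['network', 'stone'] (min_width=13, slack=0)
Line 5: ['valley', 'is'] (min_width=9, slack=4)
Line 6: ['pepper', 'bright'] (min_width=13, slack=0)
Line 7: ['cloud', 'window'] (min_width=12, slack=1)
Line 8: ['window', 'robot'] (min_width=12, slack=1)

Answer: |  on black   |
| number soft |
|   gentle    |
|network stone|
|  valley is  |
|pepper bright|
|cloud window |
|window robot |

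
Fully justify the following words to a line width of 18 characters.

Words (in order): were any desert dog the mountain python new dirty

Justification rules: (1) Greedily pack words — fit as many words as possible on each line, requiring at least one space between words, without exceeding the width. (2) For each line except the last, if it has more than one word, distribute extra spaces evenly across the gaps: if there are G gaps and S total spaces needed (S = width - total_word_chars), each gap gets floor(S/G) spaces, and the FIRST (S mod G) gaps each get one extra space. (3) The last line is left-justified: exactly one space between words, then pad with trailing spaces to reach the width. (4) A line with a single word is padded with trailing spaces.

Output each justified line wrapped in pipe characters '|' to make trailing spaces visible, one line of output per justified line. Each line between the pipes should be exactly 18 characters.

Line 1: ['were', 'any', 'desert'] (min_width=15, slack=3)
Line 2: ['dog', 'the', 'mountain'] (min_width=16, slack=2)
Line 3: ['python', 'new', 'dirty'] (min_width=16, slack=2)

Answer: |were   any  desert|
|dog  the  mountain|
|python new dirty  |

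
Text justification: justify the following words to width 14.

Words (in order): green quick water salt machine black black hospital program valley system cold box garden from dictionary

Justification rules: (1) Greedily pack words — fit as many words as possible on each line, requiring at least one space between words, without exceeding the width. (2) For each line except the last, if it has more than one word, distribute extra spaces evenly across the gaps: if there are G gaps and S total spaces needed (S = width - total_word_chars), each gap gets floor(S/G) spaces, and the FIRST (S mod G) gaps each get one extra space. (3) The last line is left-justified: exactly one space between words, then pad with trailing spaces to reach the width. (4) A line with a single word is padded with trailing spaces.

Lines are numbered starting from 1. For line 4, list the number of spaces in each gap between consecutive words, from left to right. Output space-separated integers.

Answer: 1

Derivation:
Line 1: ['green', 'quick'] (min_width=11, slack=3)
Line 2: ['water', 'salt'] (min_width=10, slack=4)
Line 3: ['machine', 'black'] (min_width=13, slack=1)
Line 4: ['black', 'hospital'] (min_width=14, slack=0)
Line 5: ['program', 'valley'] (min_width=14, slack=0)
Line 6: ['system', 'cold'] (min_width=11, slack=3)
Line 7: ['box', 'garden'] (min_width=10, slack=4)
Line 8: ['from'] (min_width=4, slack=10)
Line 9: ['dictionary'] (min_width=10, slack=4)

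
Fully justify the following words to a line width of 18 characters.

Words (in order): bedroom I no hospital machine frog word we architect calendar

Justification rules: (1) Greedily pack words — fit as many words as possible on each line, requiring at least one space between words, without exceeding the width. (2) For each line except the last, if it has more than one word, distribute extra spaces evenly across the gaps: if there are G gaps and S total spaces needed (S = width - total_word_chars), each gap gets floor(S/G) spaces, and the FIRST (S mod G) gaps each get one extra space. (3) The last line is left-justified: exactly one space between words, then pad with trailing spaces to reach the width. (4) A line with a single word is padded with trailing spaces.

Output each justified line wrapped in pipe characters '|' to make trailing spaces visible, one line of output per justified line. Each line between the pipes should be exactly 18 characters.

Answer: |bedroom    I    no|
|hospital   machine|
|frog    word    we|
|architect calendar|

Derivation:
Line 1: ['bedroom', 'I', 'no'] (min_width=12, slack=6)
Line 2: ['hospital', 'machine'] (min_width=16, slack=2)
Line 3: ['frog', 'word', 'we'] (min_width=12, slack=6)
Line 4: ['architect', 'calendar'] (min_width=18, slack=0)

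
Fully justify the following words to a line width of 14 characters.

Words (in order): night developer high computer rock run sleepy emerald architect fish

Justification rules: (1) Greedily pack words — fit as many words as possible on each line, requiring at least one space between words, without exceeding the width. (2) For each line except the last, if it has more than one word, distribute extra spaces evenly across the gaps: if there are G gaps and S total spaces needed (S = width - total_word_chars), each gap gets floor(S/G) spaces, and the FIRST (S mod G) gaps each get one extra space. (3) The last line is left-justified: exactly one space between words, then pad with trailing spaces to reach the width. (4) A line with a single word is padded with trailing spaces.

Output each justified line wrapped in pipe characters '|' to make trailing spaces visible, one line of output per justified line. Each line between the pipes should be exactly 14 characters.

Line 1: ['night'] (min_width=5, slack=9)
Line 2: ['developer', 'high'] (min_width=14, slack=0)
Line 3: ['computer', 'rock'] (min_width=13, slack=1)
Line 4: ['run', 'sleepy'] (min_width=10, slack=4)
Line 5: ['emerald'] (min_width=7, slack=7)
Line 6: ['architect', 'fish'] (min_width=14, slack=0)

Answer: |night         |
|developer high|
|computer  rock|
|run     sleepy|
|emerald       |
|architect fish|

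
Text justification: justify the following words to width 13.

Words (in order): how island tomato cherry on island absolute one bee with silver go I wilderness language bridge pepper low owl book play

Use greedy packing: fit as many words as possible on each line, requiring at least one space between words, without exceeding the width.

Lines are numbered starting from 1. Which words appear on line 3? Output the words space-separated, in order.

Line 1: ['how', 'island'] (min_width=10, slack=3)
Line 2: ['tomato', 'cherry'] (min_width=13, slack=0)
Line 3: ['on', 'island'] (min_width=9, slack=4)
Line 4: ['absolute', 'one'] (min_width=12, slack=1)
Line 5: ['bee', 'with'] (min_width=8, slack=5)
Line 6: ['silver', 'go', 'I'] (min_width=11, slack=2)
Line 7: ['wilderness'] (min_width=10, slack=3)
Line 8: ['language'] (min_width=8, slack=5)
Line 9: ['bridge', 'pepper'] (min_width=13, slack=0)
Line 10: ['low', 'owl', 'book'] (min_width=12, slack=1)
Line 11: ['play'] (min_width=4, slack=9)

Answer: on island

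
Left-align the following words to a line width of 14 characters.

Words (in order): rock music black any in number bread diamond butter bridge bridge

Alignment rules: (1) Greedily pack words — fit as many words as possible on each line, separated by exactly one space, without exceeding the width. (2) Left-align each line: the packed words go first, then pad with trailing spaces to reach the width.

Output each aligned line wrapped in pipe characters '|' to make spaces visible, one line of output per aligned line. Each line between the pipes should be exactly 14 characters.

Line 1: ['rock', 'music'] (min_width=10, slack=4)
Line 2: ['black', 'any', 'in'] (min_width=12, slack=2)
Line 3: ['number', 'bread'] (min_width=12, slack=2)
Line 4: ['diamond', 'butter'] (min_width=14, slack=0)
Line 5: ['bridge', 'bridge'] (min_width=13, slack=1)

Answer: |rock music    |
|black any in  |
|number bread  |
|diamond butter|
|bridge bridge |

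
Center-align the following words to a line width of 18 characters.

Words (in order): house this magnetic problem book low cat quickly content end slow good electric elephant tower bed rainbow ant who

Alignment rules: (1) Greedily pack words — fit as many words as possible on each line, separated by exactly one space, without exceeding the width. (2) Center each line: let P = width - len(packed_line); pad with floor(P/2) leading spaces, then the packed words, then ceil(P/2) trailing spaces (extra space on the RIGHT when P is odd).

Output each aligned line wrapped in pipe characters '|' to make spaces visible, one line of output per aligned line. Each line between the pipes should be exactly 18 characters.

Line 1: ['house', 'this'] (min_width=10, slack=8)
Line 2: ['magnetic', 'problem'] (min_width=16, slack=2)
Line 3: ['book', 'low', 'cat'] (min_width=12, slack=6)
Line 4: ['quickly', 'content'] (min_width=15, slack=3)
Line 5: ['end', 'slow', 'good'] (min_width=13, slack=5)
Line 6: ['electric', 'elephant'] (min_width=17, slack=1)
Line 7: ['tower', 'bed', 'rainbow'] (min_width=17, slack=1)
Line 8: ['ant', 'who'] (min_width=7, slack=11)

Answer: |    house this    |
| magnetic problem |
|   book low cat   |
| quickly content  |
|  end slow good   |
|electric elephant |
|tower bed rainbow |
|     ant who      |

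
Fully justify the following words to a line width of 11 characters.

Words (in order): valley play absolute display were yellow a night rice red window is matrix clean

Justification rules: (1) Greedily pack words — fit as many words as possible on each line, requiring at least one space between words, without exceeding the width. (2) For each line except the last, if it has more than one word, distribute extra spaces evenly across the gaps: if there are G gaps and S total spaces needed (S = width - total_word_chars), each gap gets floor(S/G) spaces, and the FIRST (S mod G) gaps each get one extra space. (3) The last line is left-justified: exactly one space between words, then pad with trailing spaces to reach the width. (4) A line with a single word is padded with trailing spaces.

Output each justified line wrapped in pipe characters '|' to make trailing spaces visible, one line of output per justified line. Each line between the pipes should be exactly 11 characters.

Answer: |valley play|
|absolute   |
|display    |
|were yellow|
|a     night|
|rice    red|
|window   is|
|matrix     |
|clean      |

Derivation:
Line 1: ['valley', 'play'] (min_width=11, slack=0)
Line 2: ['absolute'] (min_width=8, slack=3)
Line 3: ['display'] (min_width=7, slack=4)
Line 4: ['were', 'yellow'] (min_width=11, slack=0)
Line 5: ['a', 'night'] (min_width=7, slack=4)
Line 6: ['rice', 'red'] (min_width=8, slack=3)
Line 7: ['window', 'is'] (min_width=9, slack=2)
Line 8: ['matrix'] (min_width=6, slack=5)
Line 9: ['clean'] (min_width=5, slack=6)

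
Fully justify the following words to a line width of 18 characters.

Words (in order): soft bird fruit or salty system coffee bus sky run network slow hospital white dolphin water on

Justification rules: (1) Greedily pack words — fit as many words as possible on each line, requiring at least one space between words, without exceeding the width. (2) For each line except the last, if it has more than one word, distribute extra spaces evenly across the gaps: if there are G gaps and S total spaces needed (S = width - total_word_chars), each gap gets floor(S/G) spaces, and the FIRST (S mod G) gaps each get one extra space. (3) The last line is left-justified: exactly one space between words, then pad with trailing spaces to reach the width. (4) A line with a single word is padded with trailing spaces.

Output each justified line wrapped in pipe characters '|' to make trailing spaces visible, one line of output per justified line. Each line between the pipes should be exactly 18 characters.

Answer: |soft bird fruit or|
|salty       system|
|coffee bus sky run|
|network       slow|
|hospital     white|
|dolphin water on  |

Derivation:
Line 1: ['soft', 'bird', 'fruit', 'or'] (min_width=18, slack=0)
Line 2: ['salty', 'system'] (min_width=12, slack=6)
Line 3: ['coffee', 'bus', 'sky', 'run'] (min_width=18, slack=0)
Line 4: ['network', 'slow'] (min_width=12, slack=6)
Line 5: ['hospital', 'white'] (min_width=14, slack=4)
Line 6: ['dolphin', 'water', 'on'] (min_width=16, slack=2)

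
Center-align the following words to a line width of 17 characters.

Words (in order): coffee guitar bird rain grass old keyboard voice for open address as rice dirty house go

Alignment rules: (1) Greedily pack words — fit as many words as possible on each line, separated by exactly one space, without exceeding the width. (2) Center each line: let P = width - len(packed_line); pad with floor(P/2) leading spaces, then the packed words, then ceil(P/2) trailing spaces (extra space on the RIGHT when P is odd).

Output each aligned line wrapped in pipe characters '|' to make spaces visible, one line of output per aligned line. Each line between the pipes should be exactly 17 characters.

Answer: |  coffee guitar  |
| bird rain grass |
|  old keyboard   |
| voice for open  |
| address as rice |
| dirty house go  |

Derivation:
Line 1: ['coffee', 'guitar'] (min_width=13, slack=4)
Line 2: ['bird', 'rain', 'grass'] (min_width=15, slack=2)
Line 3: ['old', 'keyboard'] (min_width=12, slack=5)
Line 4: ['voice', 'for', 'open'] (min_width=14, slack=3)
Line 5: ['address', 'as', 'rice'] (min_width=15, slack=2)
Line 6: ['dirty', 'house', 'go'] (min_width=14, slack=3)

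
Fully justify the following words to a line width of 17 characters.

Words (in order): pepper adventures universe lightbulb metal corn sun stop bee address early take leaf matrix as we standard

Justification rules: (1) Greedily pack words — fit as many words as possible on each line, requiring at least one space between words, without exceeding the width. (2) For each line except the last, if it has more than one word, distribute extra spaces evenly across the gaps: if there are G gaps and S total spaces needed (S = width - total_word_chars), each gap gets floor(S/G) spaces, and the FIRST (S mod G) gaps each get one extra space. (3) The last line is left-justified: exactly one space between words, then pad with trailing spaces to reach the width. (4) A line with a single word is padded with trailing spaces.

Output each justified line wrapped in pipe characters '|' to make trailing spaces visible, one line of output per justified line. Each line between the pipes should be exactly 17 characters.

Answer: |pepper adventures|
|universe         |
|lightbulb   metal|
|corn sun stop bee|
|address     early|
|take  leaf matrix|
|as we standard   |

Derivation:
Line 1: ['pepper', 'adventures'] (min_width=17, slack=0)
Line 2: ['universe'] (min_width=8, slack=9)
Line 3: ['lightbulb', 'metal'] (min_width=15, slack=2)
Line 4: ['corn', 'sun', 'stop', 'bee'] (min_width=17, slack=0)
Line 5: ['address', 'early'] (min_width=13, slack=4)
Line 6: ['take', 'leaf', 'matrix'] (min_width=16, slack=1)
Line 7: ['as', 'we', 'standard'] (min_width=14, slack=3)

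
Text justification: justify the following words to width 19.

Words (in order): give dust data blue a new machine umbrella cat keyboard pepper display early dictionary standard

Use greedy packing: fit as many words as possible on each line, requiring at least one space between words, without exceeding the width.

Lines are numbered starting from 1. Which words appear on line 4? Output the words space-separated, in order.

Line 1: ['give', 'dust', 'data', 'blue'] (min_width=19, slack=0)
Line 2: ['a', 'new', 'machine'] (min_width=13, slack=6)
Line 3: ['umbrella', 'cat'] (min_width=12, slack=7)
Line 4: ['keyboard', 'pepper'] (min_width=15, slack=4)
Line 5: ['display', 'early'] (min_width=13, slack=6)
Line 6: ['dictionary', 'standard'] (min_width=19, slack=0)

Answer: keyboard pepper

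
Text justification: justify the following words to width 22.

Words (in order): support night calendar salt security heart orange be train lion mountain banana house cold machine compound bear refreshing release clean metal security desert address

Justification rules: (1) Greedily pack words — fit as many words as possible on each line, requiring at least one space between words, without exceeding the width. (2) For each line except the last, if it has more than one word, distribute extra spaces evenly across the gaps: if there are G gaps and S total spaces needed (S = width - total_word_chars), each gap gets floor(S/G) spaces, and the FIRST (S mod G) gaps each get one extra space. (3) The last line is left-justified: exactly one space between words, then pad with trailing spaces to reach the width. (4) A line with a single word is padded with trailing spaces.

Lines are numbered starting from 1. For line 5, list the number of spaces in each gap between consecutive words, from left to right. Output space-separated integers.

Answer: 2 1

Derivation:
Line 1: ['support', 'night', 'calendar'] (min_width=22, slack=0)
Line 2: ['salt', 'security', 'heart'] (min_width=19, slack=3)
Line 3: ['orange', 'be', 'train', 'lion'] (min_width=20, slack=2)
Line 4: ['mountain', 'banana', 'house'] (min_width=21, slack=1)
Line 5: ['cold', 'machine', 'compound'] (min_width=21, slack=1)
Line 6: ['bear', 'refreshing'] (min_width=15, slack=7)
Line 7: ['release', 'clean', 'metal'] (min_width=19, slack=3)
Line 8: ['security', 'desert'] (min_width=15, slack=7)
Line 9: ['address'] (min_width=7, slack=15)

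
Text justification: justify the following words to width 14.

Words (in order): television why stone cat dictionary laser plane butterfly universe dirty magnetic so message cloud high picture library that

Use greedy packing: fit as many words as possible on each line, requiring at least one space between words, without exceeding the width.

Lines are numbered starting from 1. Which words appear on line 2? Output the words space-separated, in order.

Line 1: ['television', 'why'] (min_width=14, slack=0)
Line 2: ['stone', 'cat'] (min_width=9, slack=5)
Line 3: ['dictionary'] (min_width=10, slack=4)
Line 4: ['laser', 'plane'] (min_width=11, slack=3)
Line 5: ['butterfly'] (min_width=9, slack=5)
Line 6: ['universe', 'dirty'] (min_width=14, slack=0)
Line 7: ['magnetic', 'so'] (min_width=11, slack=3)
Line 8: ['message', 'cloud'] (min_width=13, slack=1)
Line 9: ['high', 'picture'] (min_width=12, slack=2)
Line 10: ['library', 'that'] (min_width=12, slack=2)

Answer: stone cat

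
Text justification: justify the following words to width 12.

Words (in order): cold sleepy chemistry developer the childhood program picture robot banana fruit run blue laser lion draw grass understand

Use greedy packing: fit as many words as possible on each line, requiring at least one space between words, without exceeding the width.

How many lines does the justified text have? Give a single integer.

Line 1: ['cold', 'sleepy'] (min_width=11, slack=1)
Line 2: ['chemistry'] (min_width=9, slack=3)
Line 3: ['developer'] (min_width=9, slack=3)
Line 4: ['the'] (min_width=3, slack=9)
Line 5: ['childhood'] (min_width=9, slack=3)
Line 6: ['program'] (min_width=7, slack=5)
Line 7: ['picture'] (min_width=7, slack=5)
Line 8: ['robot', 'banana'] (min_width=12, slack=0)
Line 9: ['fruit', 'run'] (min_width=9, slack=3)
Line 10: ['blue', 'laser'] (min_width=10, slack=2)
Line 11: ['lion', 'draw'] (min_width=9, slack=3)
Line 12: ['grass'] (min_width=5, slack=7)
Line 13: ['understand'] (min_width=10, slack=2)
Total lines: 13

Answer: 13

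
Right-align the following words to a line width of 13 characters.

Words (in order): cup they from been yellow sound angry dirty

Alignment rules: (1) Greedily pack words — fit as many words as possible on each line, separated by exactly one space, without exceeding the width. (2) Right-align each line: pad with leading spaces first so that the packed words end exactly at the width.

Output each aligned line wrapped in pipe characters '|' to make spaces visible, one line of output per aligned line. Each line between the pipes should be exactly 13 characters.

Line 1: ['cup', 'they', 'from'] (min_width=13, slack=0)
Line 2: ['been', 'yellow'] (min_width=11, slack=2)
Line 3: ['sound', 'angry'] (min_width=11, slack=2)
Line 4: ['dirty'] (min_width=5, slack=8)

Answer: |cup they from|
|  been yellow|
|  sound angry|
|        dirty|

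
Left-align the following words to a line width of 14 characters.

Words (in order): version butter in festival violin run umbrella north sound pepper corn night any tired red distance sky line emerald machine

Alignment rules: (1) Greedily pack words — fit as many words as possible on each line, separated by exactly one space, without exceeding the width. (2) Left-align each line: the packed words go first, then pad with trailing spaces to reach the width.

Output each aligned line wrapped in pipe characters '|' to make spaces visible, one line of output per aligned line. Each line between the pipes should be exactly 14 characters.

Answer: |version butter|
|in festival   |
|violin run    |
|umbrella north|
|sound pepper  |
|corn night any|
|tired red     |
|distance sky  |
|line emerald  |
|machine       |

Derivation:
Line 1: ['version', 'butter'] (min_width=14, slack=0)
Line 2: ['in', 'festival'] (min_width=11, slack=3)
Line 3: ['violin', 'run'] (min_width=10, slack=4)
Line 4: ['umbrella', 'north'] (min_width=14, slack=0)
Line 5: ['sound', 'pepper'] (min_width=12, slack=2)
Line 6: ['corn', 'night', 'any'] (min_width=14, slack=0)
Line 7: ['tired', 'red'] (min_width=9, slack=5)
Line 8: ['distance', 'sky'] (min_width=12, slack=2)
Line 9: ['line', 'emerald'] (min_width=12, slack=2)
Line 10: ['machine'] (min_width=7, slack=7)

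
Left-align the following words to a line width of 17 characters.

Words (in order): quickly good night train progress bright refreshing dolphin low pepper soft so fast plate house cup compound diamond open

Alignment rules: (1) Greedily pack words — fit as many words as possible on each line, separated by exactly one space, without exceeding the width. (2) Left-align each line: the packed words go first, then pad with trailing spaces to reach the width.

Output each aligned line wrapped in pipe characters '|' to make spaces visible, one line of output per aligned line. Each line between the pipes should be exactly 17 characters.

Answer: |quickly good     |
|night train      |
|progress bright  |
|refreshing       |
|dolphin low      |
|pepper soft so   |
|fast plate house |
|cup compound     |
|diamond open     |

Derivation:
Line 1: ['quickly', 'good'] (min_width=12, slack=5)
Line 2: ['night', 'train'] (min_width=11, slack=6)
Line 3: ['progress', 'bright'] (min_width=15, slack=2)
Line 4: ['refreshing'] (min_width=10, slack=7)
Line 5: ['dolphin', 'low'] (min_width=11, slack=6)
Line 6: ['pepper', 'soft', 'so'] (min_width=14, slack=3)
Line 7: ['fast', 'plate', 'house'] (min_width=16, slack=1)
Line 8: ['cup', 'compound'] (min_width=12, slack=5)
Line 9: ['diamond', 'open'] (min_width=12, slack=5)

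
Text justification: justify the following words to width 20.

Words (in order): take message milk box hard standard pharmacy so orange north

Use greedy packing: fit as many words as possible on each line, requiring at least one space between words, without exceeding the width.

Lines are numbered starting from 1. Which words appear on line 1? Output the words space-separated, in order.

Line 1: ['take', 'message', 'milk'] (min_width=17, slack=3)
Line 2: ['box', 'hard', 'standard'] (min_width=17, slack=3)
Line 3: ['pharmacy', 'so', 'orange'] (min_width=18, slack=2)
Line 4: ['north'] (min_width=5, slack=15)

Answer: take message milk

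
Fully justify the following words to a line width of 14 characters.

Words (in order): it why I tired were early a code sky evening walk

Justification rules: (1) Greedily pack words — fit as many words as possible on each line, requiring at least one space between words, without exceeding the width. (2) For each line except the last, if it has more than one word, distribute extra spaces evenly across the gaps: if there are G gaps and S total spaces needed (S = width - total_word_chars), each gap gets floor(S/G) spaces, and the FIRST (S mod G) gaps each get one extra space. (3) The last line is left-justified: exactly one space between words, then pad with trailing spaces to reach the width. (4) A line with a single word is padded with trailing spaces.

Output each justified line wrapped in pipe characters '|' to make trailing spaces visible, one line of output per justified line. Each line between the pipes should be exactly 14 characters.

Answer: |it why I tired|
|were  early  a|
|code       sky|
|evening walk  |

Derivation:
Line 1: ['it', 'why', 'I', 'tired'] (min_width=14, slack=0)
Line 2: ['were', 'early', 'a'] (min_width=12, slack=2)
Line 3: ['code', 'sky'] (min_width=8, slack=6)
Line 4: ['evening', 'walk'] (min_width=12, slack=2)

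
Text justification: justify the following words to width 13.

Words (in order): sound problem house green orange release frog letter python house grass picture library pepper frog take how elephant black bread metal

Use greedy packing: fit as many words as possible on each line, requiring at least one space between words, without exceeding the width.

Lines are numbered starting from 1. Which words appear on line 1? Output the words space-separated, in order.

Answer: sound problem

Derivation:
Line 1: ['sound', 'problem'] (min_width=13, slack=0)
Line 2: ['house', 'green'] (min_width=11, slack=2)
Line 3: ['orange'] (min_width=6, slack=7)
Line 4: ['release', 'frog'] (min_width=12, slack=1)
Line 5: ['letter', 'python'] (min_width=13, slack=0)
Line 6: ['house', 'grass'] (min_width=11, slack=2)
Line 7: ['picture'] (min_width=7, slack=6)
Line 8: ['library'] (min_width=7, slack=6)
Line 9: ['pepper', 'frog'] (min_width=11, slack=2)
Line 10: ['take', 'how'] (min_width=8, slack=5)
Line 11: ['elephant'] (min_width=8, slack=5)
Line 12: ['black', 'bread'] (min_width=11, slack=2)
Line 13: ['metal'] (min_width=5, slack=8)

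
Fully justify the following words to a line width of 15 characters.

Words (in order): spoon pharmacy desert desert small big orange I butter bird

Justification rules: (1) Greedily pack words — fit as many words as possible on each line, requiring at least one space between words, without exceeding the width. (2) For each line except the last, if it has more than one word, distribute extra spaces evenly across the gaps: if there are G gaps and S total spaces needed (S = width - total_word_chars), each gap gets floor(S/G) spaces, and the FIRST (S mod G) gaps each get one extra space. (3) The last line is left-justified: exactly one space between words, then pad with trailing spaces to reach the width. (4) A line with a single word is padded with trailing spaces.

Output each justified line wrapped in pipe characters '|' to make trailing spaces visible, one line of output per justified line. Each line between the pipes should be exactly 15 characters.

Answer: |spoon  pharmacy|
|desert   desert|
|small       big|
|orange I butter|
|bird           |

Derivation:
Line 1: ['spoon', 'pharmacy'] (min_width=14, slack=1)
Line 2: ['desert', 'desert'] (min_width=13, slack=2)
Line 3: ['small', 'big'] (min_width=9, slack=6)
Line 4: ['orange', 'I', 'butter'] (min_width=15, slack=0)
Line 5: ['bird'] (min_width=4, slack=11)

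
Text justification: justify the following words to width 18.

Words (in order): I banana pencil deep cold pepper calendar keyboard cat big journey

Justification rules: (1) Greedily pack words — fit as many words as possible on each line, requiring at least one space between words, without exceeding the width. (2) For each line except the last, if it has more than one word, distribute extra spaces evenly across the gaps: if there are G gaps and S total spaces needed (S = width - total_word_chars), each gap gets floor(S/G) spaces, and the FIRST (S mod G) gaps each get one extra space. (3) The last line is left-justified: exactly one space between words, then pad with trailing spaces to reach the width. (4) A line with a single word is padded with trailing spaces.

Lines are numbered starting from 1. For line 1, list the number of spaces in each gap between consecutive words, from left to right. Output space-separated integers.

Answer: 3 2

Derivation:
Line 1: ['I', 'banana', 'pencil'] (min_width=15, slack=3)
Line 2: ['deep', 'cold', 'pepper'] (min_width=16, slack=2)
Line 3: ['calendar', 'keyboard'] (min_width=17, slack=1)
Line 4: ['cat', 'big', 'journey'] (min_width=15, slack=3)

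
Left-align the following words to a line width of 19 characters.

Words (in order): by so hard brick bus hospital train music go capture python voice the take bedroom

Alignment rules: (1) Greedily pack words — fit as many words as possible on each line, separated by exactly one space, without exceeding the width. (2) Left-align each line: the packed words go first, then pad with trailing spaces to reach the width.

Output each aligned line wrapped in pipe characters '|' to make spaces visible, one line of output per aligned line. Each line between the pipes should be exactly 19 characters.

Answer: |by so hard brick   |
|bus hospital train |
|music go capture   |
|python voice the   |
|take bedroom       |

Derivation:
Line 1: ['by', 'so', 'hard', 'brick'] (min_width=16, slack=3)
Line 2: ['bus', 'hospital', 'train'] (min_width=18, slack=1)
Line 3: ['music', 'go', 'capture'] (min_width=16, slack=3)
Line 4: ['python', 'voice', 'the'] (min_width=16, slack=3)
Line 5: ['take', 'bedroom'] (min_width=12, slack=7)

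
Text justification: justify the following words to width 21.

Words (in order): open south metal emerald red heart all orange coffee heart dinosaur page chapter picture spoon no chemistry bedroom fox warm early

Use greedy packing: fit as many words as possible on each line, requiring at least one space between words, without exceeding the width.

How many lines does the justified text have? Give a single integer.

Line 1: ['open', 'south', 'metal'] (min_width=16, slack=5)
Line 2: ['emerald', 'red', 'heart', 'all'] (min_width=21, slack=0)
Line 3: ['orange', 'coffee', 'heart'] (min_width=19, slack=2)
Line 4: ['dinosaur', 'page', 'chapter'] (min_width=21, slack=0)
Line 5: ['picture', 'spoon', 'no'] (min_width=16, slack=5)
Line 6: ['chemistry', 'bedroom', 'fox'] (min_width=21, slack=0)
Line 7: ['warm', 'early'] (min_width=10, slack=11)
Total lines: 7

Answer: 7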